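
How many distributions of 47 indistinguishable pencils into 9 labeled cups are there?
C(47+9-1, 9-1) = C(55, 8) = 1217566350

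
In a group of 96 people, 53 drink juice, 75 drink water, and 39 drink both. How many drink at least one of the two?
|A∪B| = |A| + |B| - |A∩B| = 53 + 75 - 39 = 89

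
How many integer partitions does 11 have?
Pentagonal recurrence p(n) = p(n-1) + p(n-2) - p(n-5) - p(n-7) + p(n-12) + p(n-15) - ... gives p(0..10) = 1, 1, 2, 3, 5, 7, 11, 15, 22, 30, 42. p(11) = p(10) + p(9) - p(6) - p(4) = 42 + 30 - 11 - 5 = 56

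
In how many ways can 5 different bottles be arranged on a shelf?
5! = 120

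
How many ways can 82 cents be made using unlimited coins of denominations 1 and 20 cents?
Coefficient of x^82 in 1/(1-x^1) · 1/(1-x^20). Use j coins of 20 for j = 0..⌊82/20⌋ = 4, the rest in 1s: 4 + 1 = 5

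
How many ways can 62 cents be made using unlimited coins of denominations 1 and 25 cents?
Coefficient of x^62 in 1/(1-x^1) · 1/(1-x^25). Use j coins of 25 for j = 0..⌊62/25⌋ = 2, the rest in 1s: 2 + 1 = 3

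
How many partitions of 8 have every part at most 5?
Let r_j(i) = number of partitions of i into parts ≤ j, for i = 0..8. r_1(i) = 1 for all i; r_j(i) = r_{j-1}(i) + r_j(i-j). Rows j = 2..5: ≤2: 1 1 2 2 3 3 4 4 5; ≤3: 1 1 2 3 4 5 7 8 10; ≤4: 1 1 2 3 5 6 9 11 15; ≤5: 1 1 2 3 5 7 10 13 18. r_5(8) = 18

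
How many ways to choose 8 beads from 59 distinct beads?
C(59,8) = 59!/(8!×51!) = 2217471399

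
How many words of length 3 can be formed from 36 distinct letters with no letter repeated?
P(36,3) = 36!/(36-3)! = 42840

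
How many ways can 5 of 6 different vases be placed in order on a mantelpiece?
P(6,5) = 6!/(6-5)! = 720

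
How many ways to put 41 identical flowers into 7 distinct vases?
C(41+7-1, 7-1) = C(47, 6) = 10737573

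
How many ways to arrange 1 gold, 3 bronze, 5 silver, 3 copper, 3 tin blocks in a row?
15! / (1! × 3! × 5! × 3! × 3!) = 50450400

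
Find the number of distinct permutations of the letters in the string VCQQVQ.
6! / (3! × 1! × 2!) = 60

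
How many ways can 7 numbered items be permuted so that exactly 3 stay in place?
Choose the 3 fixed points C(7,3) = 35, derange the rest: !4 = Σ_{j=0}^{4} (-1)^j·4!/j! = 24 - 24 + 12 - 4 + 1 = 9. Product = 35 × 9 = 315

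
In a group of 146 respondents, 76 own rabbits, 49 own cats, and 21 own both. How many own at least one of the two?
|A∪B| = |A| + |B| - |A∩B| = 76 + 49 - 21 = 104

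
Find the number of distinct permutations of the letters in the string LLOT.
4! / (1! × 1! × 2!) = 12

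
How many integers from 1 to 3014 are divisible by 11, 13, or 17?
⌊3014/11⌋+⌊3014/13⌋+⌊3014/17⌋ - ⌊3014/143⌋-⌊3014/187⌋-⌊3014/221⌋ + ⌊3014/2431⌋ = 274+231+177 - 21-16-13 + 1 = 633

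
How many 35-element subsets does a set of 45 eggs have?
C(45,35) = 45!/(35!×10!) = 3190187286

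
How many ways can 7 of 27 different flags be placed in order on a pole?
P(27,7) = 27!/(27-7)! = 4475671200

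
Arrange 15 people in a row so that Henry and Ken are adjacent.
Treat as block: (15-1)! × 2! = 87178291200 × 2 = 174356582400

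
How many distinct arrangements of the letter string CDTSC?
5! / (1! × 1! × 2! × 1!) = 60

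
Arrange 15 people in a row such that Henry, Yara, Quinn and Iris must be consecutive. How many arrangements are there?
Treat the 4 as one block: (15-4+1)! × 4! = 479001600 × 24 = 11496038400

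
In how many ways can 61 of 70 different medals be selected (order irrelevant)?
C(70,61) = 70!/(61!×9!) = 65033528560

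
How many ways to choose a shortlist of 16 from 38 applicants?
C(38,16) = 38!/(16!×22!) = 22239974430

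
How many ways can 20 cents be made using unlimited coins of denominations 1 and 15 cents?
Coefficient of x^20 in 1/(1-x^1) · 1/(1-x^15). Use j coins of 15 for j = 0..⌊20/15⌋ = 1, the rest in 1s: 1 + 1 = 2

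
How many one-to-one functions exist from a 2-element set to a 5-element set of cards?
P(5,2) = 5!/(5-2)! = 20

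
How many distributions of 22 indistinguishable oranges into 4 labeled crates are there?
C(22+4-1, 4-1) = C(25, 3) = 2300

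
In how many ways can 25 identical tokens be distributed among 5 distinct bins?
C(25+5-1, 5-1) = C(29, 4) = 23751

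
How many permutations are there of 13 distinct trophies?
13! = 6227020800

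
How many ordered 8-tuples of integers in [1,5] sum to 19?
Coefficient of x^19 in (x + x² + ... + x^5)^8. By inclusion-exclusion on dice exceeding 5: Σ_j (-1)^j C(8,j)·C(19-1-5j, 7) = C(8,0)·C(18,7) - C(8,1)·C(13,7) + C(8,2)·C(8,7) = 1·31824 - 8·1716 + 28·8 = 18320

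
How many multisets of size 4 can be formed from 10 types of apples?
C(4+10-1, 10-1) = C(13, 9) = 715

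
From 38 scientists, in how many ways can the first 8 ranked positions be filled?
P(38,8) = 38!/(38-8)! = 1971788797440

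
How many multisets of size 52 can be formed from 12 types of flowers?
C(52+12-1, 12-1) = C(63, 11) = 615790256823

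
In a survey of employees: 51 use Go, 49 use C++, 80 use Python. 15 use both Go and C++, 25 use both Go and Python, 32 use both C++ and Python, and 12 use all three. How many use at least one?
|A∪B∪C| = 51+49+80-15-25-32+12 = 120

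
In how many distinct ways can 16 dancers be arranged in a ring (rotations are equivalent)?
Circular: fix one position, arrange the rest. (16-1)! = 1307674368000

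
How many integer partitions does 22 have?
Pentagonal recurrence p(n) = p(n-1) + p(n-2) - p(n-5) - p(n-7) + p(n-12) + p(n-15) - ... gives p(0..21) = 1, 1, 2, 3, 5, 7, 11, 15, 22, 30, 42, 56, 77, 101, 135, 176, 231, 297, 385, 490, 627, 792. p(22) = p(21) + p(20) - p(17) - p(15) + p(10) + p(7) - p(0) = 792 + 627 - 297 - 176 + 42 + 15 - 1 = 1002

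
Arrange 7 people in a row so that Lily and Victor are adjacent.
Treat as block: (7-1)! × 2! = 720 × 2 = 1440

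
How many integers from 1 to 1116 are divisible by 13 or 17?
⌊1116/13⌋ + ⌊1116/17⌋ - ⌊1116/221⌋ = 85 + 65 - 5 = 145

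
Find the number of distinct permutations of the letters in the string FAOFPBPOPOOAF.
13! / (2! × 4! × 3! × 3! × 1!) = 3603600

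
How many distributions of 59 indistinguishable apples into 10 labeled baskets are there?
C(59+10-1, 10-1) = C(68, 9) = 49280065120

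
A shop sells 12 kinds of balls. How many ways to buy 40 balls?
C(40+12-1, 12-1) = C(51, 11) = 47626016970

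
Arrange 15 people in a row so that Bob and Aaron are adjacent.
Treat as block: (15-1)! × 2! = 87178291200 × 2 = 174356582400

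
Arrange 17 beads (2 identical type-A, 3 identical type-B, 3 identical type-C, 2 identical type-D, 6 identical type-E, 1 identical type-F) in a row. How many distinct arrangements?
17! / (2! × 3! × 3! × 2! × 6! × 1!) = 3430627200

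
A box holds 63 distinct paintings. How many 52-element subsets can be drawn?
C(63,52) = 63!/(52!×11!) = 615790256823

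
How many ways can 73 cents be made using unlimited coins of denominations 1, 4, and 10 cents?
Coefficient of x^73 in 1/(1-x^1) · 1/(1-x^4) · 1/(1-x^10). Case on j = number of 10-cent coins (j = 0..7); remainder r = 73 - 10j is made from {1,4} in ⌊r/4⌋+1 ways. r = 73, 63, 53, 43, 33, 23, 13, 3 → 19 + 16 + 14 + 11 + 9 + 6 + 4 + 1 = 80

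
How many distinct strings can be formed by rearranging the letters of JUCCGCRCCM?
10! / (1! × 5! × 1! × 1! × 1! × 1!) = 30240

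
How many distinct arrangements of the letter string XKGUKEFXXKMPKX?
14! / (1! × 1! × 4! × 1! × 1! × 1! × 1! × 4!) = 151351200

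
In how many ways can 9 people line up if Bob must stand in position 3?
Fix one position: (9-1)! = 40320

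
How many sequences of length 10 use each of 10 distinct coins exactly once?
10! = 3628800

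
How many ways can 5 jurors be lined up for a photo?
5! = 120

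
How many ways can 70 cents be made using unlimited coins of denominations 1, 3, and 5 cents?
Coefficient of x^70 in 1/(1-x^1) · 1/(1-x^3) · 1/(1-x^5). Case on j = number of 5-cent coins (j = 0..14); remainder r = 70 - 5j is made from {1,3} in ⌊r/3⌋+1 ways. r = 70, 65, 60, 55, 50, 45, 40, 35, 30, 25, 20, 15, 10, 5, 0 → 24 + 22 + 21 + 19 + 17 + 16 + 14 + 12 + 11 + 9 + 7 + 6 + 4 + 2 + 1 = 185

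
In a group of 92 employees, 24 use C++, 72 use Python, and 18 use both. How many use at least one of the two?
|A∪B| = |A| + |B| - |A∩B| = 24 + 72 - 18 = 78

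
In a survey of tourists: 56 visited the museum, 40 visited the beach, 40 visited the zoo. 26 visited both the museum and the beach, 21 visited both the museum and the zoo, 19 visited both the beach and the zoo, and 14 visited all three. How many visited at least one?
|A∪B∪C| = 56+40+40-26-21-19+14 = 84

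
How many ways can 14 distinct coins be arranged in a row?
14! = 87178291200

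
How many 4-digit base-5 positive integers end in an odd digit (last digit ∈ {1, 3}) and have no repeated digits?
Last∈{1,3}. Last=0: 0. Last nonzero: 2×3×P(3,2) = 36. Total = 36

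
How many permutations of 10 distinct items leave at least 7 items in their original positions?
Exactly j fixed points: C(10,j)·!(10-j); sum over j ≥ 7 (derangement numbers via !m = (m-1)·(!(m-1) + !(m-2)): !0..!3 = 1, 0, 1, 2). Σ_{j=7}^{10} C(10,j)·!(10-j) = C(10,7)·!3 + C(10,8)·!2 + C(10,9)·!1 + C(10,10)·!0 = 120·2 + 45·1 + 10·0 + 1·1 = 286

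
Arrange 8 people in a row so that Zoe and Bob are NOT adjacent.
Total - adjacent = 8! - (8-1)!×2 = 40320 - 10080 = 30240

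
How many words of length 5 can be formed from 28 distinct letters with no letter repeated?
P(28,5) = 28!/(28-5)! = 11793600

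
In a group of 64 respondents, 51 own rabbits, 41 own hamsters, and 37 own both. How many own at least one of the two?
|A∪B| = |A| + |B| - |A∩B| = 51 + 41 - 37 = 55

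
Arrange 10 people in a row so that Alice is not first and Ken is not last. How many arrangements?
By inclusion-exclusion: 10! - 2×(10-1)! + (10-2)! = 3628800 - 725760 + 40320 = 2943360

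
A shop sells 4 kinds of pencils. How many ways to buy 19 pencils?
C(19+4-1, 4-1) = C(22, 3) = 1540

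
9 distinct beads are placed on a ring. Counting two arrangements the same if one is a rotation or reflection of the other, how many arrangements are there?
(9-1)!/2 = 40320/2 = 20160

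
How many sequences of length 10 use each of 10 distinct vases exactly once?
10! = 3628800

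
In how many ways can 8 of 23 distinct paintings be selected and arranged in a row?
P(23,8) = 23!/(23-8)! = 19769460480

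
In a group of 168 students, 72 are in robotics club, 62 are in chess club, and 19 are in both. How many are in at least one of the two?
|A∪B| = |A| + |B| - |A∩B| = 72 + 62 - 19 = 115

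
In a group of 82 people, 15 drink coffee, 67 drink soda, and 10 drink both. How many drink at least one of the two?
|A∪B| = |A| + |B| - |A∩B| = 15 + 67 - 10 = 72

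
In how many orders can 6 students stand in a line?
6! = 720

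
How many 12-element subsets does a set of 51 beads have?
C(51,12) = 51!/(12!×39!) = 158753389900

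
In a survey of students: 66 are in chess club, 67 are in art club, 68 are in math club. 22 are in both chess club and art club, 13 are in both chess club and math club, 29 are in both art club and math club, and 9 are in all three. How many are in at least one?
|A∪B∪C| = 66+67+68-22-13-29+9 = 146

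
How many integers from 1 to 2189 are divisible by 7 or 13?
⌊2189/7⌋ + ⌊2189/13⌋ - ⌊2189/91⌋ = 312 + 168 - 24 = 456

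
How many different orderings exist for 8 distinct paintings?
8! = 40320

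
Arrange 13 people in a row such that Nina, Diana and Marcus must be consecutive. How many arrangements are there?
Treat the 3 as one block: (13-3+1)! × 3! = 39916800 × 6 = 239500800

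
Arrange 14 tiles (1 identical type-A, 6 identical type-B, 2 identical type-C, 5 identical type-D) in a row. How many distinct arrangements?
14! / (1! × 6! × 2! × 5!) = 504504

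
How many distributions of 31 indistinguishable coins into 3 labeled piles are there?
C(31+3-1, 3-1) = C(33, 2) = 528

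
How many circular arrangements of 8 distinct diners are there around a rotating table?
Circular: fix one position, arrange the rest. (8-1)! = 5040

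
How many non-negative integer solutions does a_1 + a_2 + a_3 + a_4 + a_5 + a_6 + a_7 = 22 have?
C(22+7-1, 7-1) = C(28, 6) = 376740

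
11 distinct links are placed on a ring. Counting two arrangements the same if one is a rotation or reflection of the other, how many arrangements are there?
(11-1)!/2 = 3628800/2 = 1814400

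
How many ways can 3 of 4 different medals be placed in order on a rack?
P(4,3) = 4!/(4-3)! = 24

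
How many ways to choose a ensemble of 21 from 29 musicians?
C(29,21) = 29!/(21!×8!) = 4292145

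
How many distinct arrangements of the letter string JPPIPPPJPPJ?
11! / (7! × 3! × 1!) = 1320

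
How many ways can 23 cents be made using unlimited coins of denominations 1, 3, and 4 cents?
Coefficient of x^23 in 1/(1-x^1) · 1/(1-x^3) · 1/(1-x^4). Case on j = number of 4-cent coins (j = 0..5); remainder r = 23 - 4j is made from {1,3} in ⌊r/3⌋+1 ways. r = 23, 19, 15, 11, 7, 3 → 8 + 7 + 6 + 4 + 3 + 2 = 30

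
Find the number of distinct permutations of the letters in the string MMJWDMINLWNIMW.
14! / (1! × 2! × 1! × 4! × 3! × 1! × 2!) = 151351200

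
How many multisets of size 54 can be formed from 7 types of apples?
C(54+7-1, 7-1) = C(60, 6) = 50063860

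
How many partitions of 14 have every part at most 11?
Let r_j(i) = number of partitions of i into parts ≤ j, for i = 0..14. r_1(i) = 1 for all i; r_j(i) = r_{j-1}(i) + r_j(i-j). Rows j = 2..11: ≤2: 1 1 2 2 3 3 4 4 5 5 6 6 7 7 8; ≤3: 1 1 2 3 4 5 7 8 10 12 14 16 19 21 24; ≤4: 1 1 2 3 5 6 9 11 15 18 23 27 34 39 47; ≤5: 1 1 2 3 5 7 10 13 18 23 30 37 47 57 70; ≤6: 1 1 2 3 5 7 11 14 20 26 35 44 58 71 90; ≤7: 1 1 2 3 5 7 11 15 21 28 38 49 65 82 105; ≤8: 1 1 2 3 5 7 11 15 22 29 40 52 70 89 116; ≤9: 1 1 2 3 5 7 11 15 22 30 41 54 73 94 123; ≤10: 1 1 2 3 5 7 11 15 22 30 42 55 75 97 128; ≤11: 1 1 2 3 5 7 11 15 22 30 42 56 76 99 131. r_11(14) = 131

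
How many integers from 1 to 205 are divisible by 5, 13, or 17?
⌊205/5⌋+⌊205/13⌋+⌊205/17⌋ - ⌊205/65⌋-⌊205/85⌋-⌊205/221⌋ + ⌊205/1105⌋ = 41+15+12 - 3-2-0 + 0 = 63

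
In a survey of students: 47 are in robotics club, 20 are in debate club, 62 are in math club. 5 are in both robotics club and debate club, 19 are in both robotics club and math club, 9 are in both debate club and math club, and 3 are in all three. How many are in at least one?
|A∪B∪C| = 47+20+62-5-19-9+3 = 99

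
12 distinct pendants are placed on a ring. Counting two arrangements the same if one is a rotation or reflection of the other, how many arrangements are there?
(12-1)!/2 = 39916800/2 = 19958400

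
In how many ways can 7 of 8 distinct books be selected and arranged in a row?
P(8,7) = 8!/(8-7)! = 40320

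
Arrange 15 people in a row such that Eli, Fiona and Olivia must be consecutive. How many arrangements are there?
Treat the 3 as one block: (15-3+1)! × 3! = 6227020800 × 6 = 37362124800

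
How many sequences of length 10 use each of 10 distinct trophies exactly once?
10! = 3628800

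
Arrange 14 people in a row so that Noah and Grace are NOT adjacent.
Total - adjacent = 14! - (14-1)!×2 = 87178291200 - 12454041600 = 74724249600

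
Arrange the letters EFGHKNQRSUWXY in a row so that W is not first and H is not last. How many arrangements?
By inclusion-exclusion: 13! - 2×(13-1)! + (13-2)! = 6227020800 - 958003200 + 39916800 = 5308934400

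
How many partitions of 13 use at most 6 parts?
By conjugation, equals partitions of 13 into parts ≤ 6. Let r_j(i) = number of partitions of i into parts ≤ j, for i = 0..13. r_1(i) = 1 for all i; r_j(i) = r_{j-1}(i) + r_j(i-j). Rows j = 2..6: ≤2: 1 1 2 2 3 3 4 4 5 5 6 6 7 7; ≤3: 1 1 2 3 4 5 7 8 10 12 14 16 19 21; ≤4: 1 1 2 3 5 6 9 11 15 18 23 27 34 39; ≤5: 1 1 2 3 5 7 10 13 18 23 30 37 47 57; ≤6: 1 1 2 3 5 7 11 14 20 26 35 44 58 71. r_6(13) = 71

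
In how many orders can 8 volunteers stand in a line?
8! = 40320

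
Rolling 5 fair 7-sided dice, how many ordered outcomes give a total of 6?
Coefficient of x^6 in (x + x² + ... + x^7)^5. By inclusion-exclusion on dice exceeding 7: Σ_j (-1)^j C(5,j)·C(6-1-7j, 4) = C(5,0)·C(5,4) = 1·5 = 5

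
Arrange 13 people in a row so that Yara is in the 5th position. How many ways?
Fix one position: (13-1)! = 479001600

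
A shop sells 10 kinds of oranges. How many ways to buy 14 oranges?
C(14+10-1, 10-1) = C(23, 9) = 817190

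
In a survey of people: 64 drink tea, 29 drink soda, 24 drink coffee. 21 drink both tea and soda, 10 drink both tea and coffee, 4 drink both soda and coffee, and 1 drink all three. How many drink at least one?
|A∪B∪C| = 64+29+24-21-10-4+1 = 83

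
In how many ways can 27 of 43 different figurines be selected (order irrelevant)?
C(43,27) = 43!/(27!×16!) = 265182149218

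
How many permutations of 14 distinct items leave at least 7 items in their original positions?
Exactly j fixed points: C(14,j)·!(14-j); sum over j ≥ 7 (derangement numbers via !m = (m-1)·(!(m-1) + !(m-2)): !0..!7 = 1, 0, 1, 2, 9, 44, 265, 1854). Σ_{j=7}^{14} C(14,j)·!(14-j) = C(14,7)·!7 + C(14,8)·!6 + C(14,9)·!5 + C(14,10)·!4 + C(14,11)·!3 + C(14,12)·!2 + C(14,13)·!1 + C(14,14)·!0 = 3432·1854 + 3003·265 + 2002·44 + 1001·9 + 364·2 + 91·1 + 14·0 + 1·1 = 7256640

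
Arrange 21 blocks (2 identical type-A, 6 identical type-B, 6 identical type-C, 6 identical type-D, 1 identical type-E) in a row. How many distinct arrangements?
21! / (2! × 6! × 6! × 6! × 1!) = 68441012640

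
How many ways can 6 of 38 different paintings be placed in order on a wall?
P(38,6) = 38!/(38-6)! = 1987690320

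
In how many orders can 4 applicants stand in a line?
4! = 24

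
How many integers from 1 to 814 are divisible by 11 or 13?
⌊814/11⌋ + ⌊814/13⌋ - ⌊814/143⌋ = 74 + 62 - 5 = 131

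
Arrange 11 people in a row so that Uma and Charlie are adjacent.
Treat as block: (11-1)! × 2! = 3628800 × 2 = 7257600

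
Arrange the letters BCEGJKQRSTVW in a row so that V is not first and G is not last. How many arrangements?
By inclusion-exclusion: 12! - 2×(12-1)! + (12-2)! = 479001600 - 79833600 + 3628800 = 402796800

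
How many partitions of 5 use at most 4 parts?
By conjugation, equals partitions of 5 into parts ≤ 4. Let r_j(i) = number of partitions of i into parts ≤ j, for i = 0..5. r_1(i) = 1 for all i; r_j(i) = r_{j-1}(i) + r_j(i-j). Rows j = 2..4: ≤2: 1 1 2 2 3 3; ≤3: 1 1 2 3 4 5; ≤4: 1 1 2 3 5 6. r_4(5) = 6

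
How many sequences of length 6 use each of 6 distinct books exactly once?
6! = 720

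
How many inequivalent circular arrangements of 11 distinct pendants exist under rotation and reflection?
(11-1)!/2 = 3628800/2 = 1814400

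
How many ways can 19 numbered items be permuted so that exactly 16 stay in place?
Choose the 16 fixed points C(19,16) = 969, derange the rest: !3 = Σ_{j=0}^{3} (-1)^j·3!/j! = 6 - 6 + 3 - 1 = 2. Product = 969 × 2 = 1938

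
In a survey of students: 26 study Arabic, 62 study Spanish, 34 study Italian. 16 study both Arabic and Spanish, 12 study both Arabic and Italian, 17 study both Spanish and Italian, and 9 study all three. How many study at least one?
|A∪B∪C| = 26+62+34-16-12-17+9 = 86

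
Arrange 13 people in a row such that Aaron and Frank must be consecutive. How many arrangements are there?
Treat the 2 as one block: (13-2+1)! × 2! = 479001600 × 2 = 958003200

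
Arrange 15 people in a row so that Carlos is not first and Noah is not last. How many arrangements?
By inclusion-exclusion: 15! - 2×(15-1)! + (15-2)! = 1307674368000 - 174356582400 + 6227020800 = 1139544806400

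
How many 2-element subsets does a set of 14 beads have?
C(14,2) = 14!/(2!×12!) = 91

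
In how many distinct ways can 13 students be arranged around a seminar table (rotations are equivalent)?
Circular: fix one position, arrange the rest. (13-1)! = 479001600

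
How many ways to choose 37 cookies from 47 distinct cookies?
C(47,37) = 47!/(37!×10!) = 5178066751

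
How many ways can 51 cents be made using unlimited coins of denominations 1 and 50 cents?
Coefficient of x^51 in 1/(1-x^1) · 1/(1-x^50). Use j coins of 50 for j = 0..⌊51/50⌋ = 1, the rest in 1s: 1 + 1 = 2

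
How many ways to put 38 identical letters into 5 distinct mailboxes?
C(38+5-1, 5-1) = C(42, 4) = 111930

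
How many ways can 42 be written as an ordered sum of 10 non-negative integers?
C(42+10-1, 10-1) = C(51, 9) = 3042312350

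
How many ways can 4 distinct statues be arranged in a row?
4! = 24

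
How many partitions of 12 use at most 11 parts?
By conjugation, equals partitions of 12 into parts ≤ 11. Let r_j(i) = number of partitions of i into parts ≤ j, for i = 0..12. r_1(i) = 1 for all i; r_j(i) = r_{j-1}(i) + r_j(i-j). Rows j = 2..11: ≤2: 1 1 2 2 3 3 4 4 5 5 6 6 7; ≤3: 1 1 2 3 4 5 7 8 10 12 14 16 19; ≤4: 1 1 2 3 5 6 9 11 15 18 23 27 34; ≤5: 1 1 2 3 5 7 10 13 18 23 30 37 47; ≤6: 1 1 2 3 5 7 11 14 20 26 35 44 58; ≤7: 1 1 2 3 5 7 11 15 21 28 38 49 65; ≤8: 1 1 2 3 5 7 11 15 22 29 40 52 70; ≤9: 1 1 2 3 5 7 11 15 22 30 41 54 73; ≤10: 1 1 2 3 5 7 11 15 22 30 42 55 75; ≤11: 1 1 2 3 5 7 11 15 22 30 42 56 76. r_11(12) = 76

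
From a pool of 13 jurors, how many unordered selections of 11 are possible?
C(13,11) = 13!/(11!×2!) = 78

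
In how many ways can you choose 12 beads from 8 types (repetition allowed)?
C(12+8-1, 8-1) = C(19, 7) = 50388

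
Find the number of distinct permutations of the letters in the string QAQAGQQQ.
8! / (5! × 2! × 1!) = 168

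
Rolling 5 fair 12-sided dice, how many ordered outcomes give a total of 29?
Coefficient of x^29 in (x + x² + ... + x^12)^5. By inclusion-exclusion on dice exceeding 12: Σ_j (-1)^j C(5,j)·C(29-1-12j, 4) = C(5,0)·C(28,4) - C(5,1)·C(16,4) + C(5,2)·C(4,4) = 1·20475 - 5·1820 + 10·1 = 11385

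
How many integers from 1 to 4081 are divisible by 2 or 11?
⌊4081/2⌋ + ⌊4081/11⌋ - ⌊4081/22⌋ = 2040 + 371 - 185 = 2226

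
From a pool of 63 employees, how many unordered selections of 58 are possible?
C(63,58) = 63!/(58!×5!) = 7028847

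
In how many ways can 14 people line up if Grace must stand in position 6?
Fix one position: (14-1)! = 6227020800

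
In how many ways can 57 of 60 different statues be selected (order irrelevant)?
C(60,57) = 60!/(57!×3!) = 34220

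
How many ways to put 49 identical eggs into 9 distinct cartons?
C(49+9-1, 9-1) = C(57, 8) = 1652411475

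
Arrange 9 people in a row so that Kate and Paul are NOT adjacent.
Total - adjacent = 9! - (9-1)!×2 = 362880 - 80640 = 282240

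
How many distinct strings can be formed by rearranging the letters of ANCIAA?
6! / (3! × 1! × 1! × 1!) = 120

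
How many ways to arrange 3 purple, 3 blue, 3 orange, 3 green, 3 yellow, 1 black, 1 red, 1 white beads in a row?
18! / (3! × 3! × 3! × 3! × 3! × 1! × 1! × 1!) = 823350528000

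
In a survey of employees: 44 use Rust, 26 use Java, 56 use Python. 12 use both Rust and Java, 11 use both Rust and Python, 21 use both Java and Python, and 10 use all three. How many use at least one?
|A∪B∪C| = 44+26+56-12-11-21+10 = 92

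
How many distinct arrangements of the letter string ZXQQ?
4! / (2! × 1! × 1!) = 12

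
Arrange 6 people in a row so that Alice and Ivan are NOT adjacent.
Total - adjacent = 6! - (6-1)!×2 = 720 - 240 = 480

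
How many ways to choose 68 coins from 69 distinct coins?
C(69,68) = 69!/(68!×1!) = 69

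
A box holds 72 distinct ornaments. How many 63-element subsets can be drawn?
C(72,63) = 72!/(63!×9!) = 85113005120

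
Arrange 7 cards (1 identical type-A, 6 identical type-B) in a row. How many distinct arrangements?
7! / (1! × 6!) = 7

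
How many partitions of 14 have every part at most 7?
Let r_j(i) = number of partitions of i into parts ≤ j, for i = 0..14. r_1(i) = 1 for all i; r_j(i) = r_{j-1}(i) + r_j(i-j). Rows j = 2..7: ≤2: 1 1 2 2 3 3 4 4 5 5 6 6 7 7 8; ≤3: 1 1 2 3 4 5 7 8 10 12 14 16 19 21 24; ≤4: 1 1 2 3 5 6 9 11 15 18 23 27 34 39 47; ≤5: 1 1 2 3 5 7 10 13 18 23 30 37 47 57 70; ≤6: 1 1 2 3 5 7 11 14 20 26 35 44 58 71 90; ≤7: 1 1 2 3 5 7 11 15 21 28 38 49 65 82 105. r_7(14) = 105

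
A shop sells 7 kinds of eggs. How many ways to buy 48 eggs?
C(48+7-1, 7-1) = C(54, 6) = 25827165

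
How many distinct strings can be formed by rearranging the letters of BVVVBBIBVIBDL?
13! / (1! × 5! × 2! × 4! × 1!) = 1081080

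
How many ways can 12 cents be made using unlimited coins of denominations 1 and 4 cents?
Coefficient of x^12 in 1/(1-x^1) · 1/(1-x^4). Use j coins of 4 for j = 0..⌊12/4⌋ = 3, the rest in 1s: 3 + 1 = 4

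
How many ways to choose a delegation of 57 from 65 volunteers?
C(65,57) = 65!/(57!×8!) = 5047381560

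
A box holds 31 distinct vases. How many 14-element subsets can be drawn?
C(31,14) = 31!/(14!×17!) = 265182525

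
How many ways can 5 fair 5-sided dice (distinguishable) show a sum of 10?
Coefficient of x^10 in (x + x² + ... + x^5)^5. By inclusion-exclusion on dice exceeding 5: Σ_j (-1)^j C(5,j)·C(10-1-5j, 4) = C(5,0)·C(9,4) - C(5,1)·C(4,4) = 1·126 - 5·1 = 121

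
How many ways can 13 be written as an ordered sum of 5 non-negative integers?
C(13+5-1, 5-1) = C(17, 4) = 2380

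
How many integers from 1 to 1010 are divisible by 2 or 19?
⌊1010/2⌋ + ⌊1010/19⌋ - ⌊1010/38⌋ = 505 + 53 - 26 = 532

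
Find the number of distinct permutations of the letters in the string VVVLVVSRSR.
10! / (1! × 2! × 5! × 2!) = 7560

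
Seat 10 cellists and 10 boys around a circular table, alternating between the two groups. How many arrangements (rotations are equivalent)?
Fix one of the cellists: (10-1)! ways for the remaining cellists, × 10! ways for the boys = 362880 × 3628800 = 1316818944000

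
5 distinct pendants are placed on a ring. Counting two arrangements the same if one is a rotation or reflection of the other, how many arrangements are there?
(5-1)!/2 = 24/2 = 12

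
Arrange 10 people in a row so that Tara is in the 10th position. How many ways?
Fix one position: (10-1)! = 362880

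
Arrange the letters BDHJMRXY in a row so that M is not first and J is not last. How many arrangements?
By inclusion-exclusion: 8! - 2×(8-1)! + (8-2)! = 40320 - 10080 + 720 = 30960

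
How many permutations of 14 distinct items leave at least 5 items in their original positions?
Exactly j fixed points: C(14,j)·!(14-j); sum over j ≥ 5 (derangement numbers via !m = (m-1)·(!(m-1) + !(m-2)): !0..!9 = 1, 0, 1, 2, 9, 44, 265, 1854, 14833, 133496). Σ_{j=5}^{14} C(14,j)·!(14-j) = C(14,5)·!9 + C(14,6)·!8 + C(14,7)·!7 + C(14,8)·!6 + C(14,9)·!5 + C(14,10)·!4 + C(14,11)·!3 + C(14,12)·!2 + C(14,13)·!1 + C(14,14)·!0 = 2002·133496 + 3003·14833 + 3432·1854 + 3003·265 + 2002·44 + 1001·9 + 364·2 + 91·1 + 14·0 + 1·1 = 319059131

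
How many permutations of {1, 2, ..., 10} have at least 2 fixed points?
Exactly j fixed points: C(10,j)·!(10-j); sum over j ≥ 2 (derangement numbers via !m = (m-1)·(!(m-1) + !(m-2)): !0..!8 = 1, 0, 1, 2, 9, 44, 265, 1854, 14833). Σ_{j=2}^{10} C(10,j)·!(10-j) = C(10,2)·!8 + C(10,3)·!7 + C(10,4)·!6 + C(10,5)·!5 + C(10,6)·!4 + C(10,7)·!3 + C(10,8)·!2 + C(10,9)·!1 + C(10,10)·!0 = 45·14833 + 120·1854 + 210·265 + 252·44 + 210·9 + 120·2 + 45·1 + 10·0 + 1·1 = 958879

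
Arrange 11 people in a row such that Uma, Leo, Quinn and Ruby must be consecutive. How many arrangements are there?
Treat the 4 as one block: (11-4+1)! × 4! = 40320 × 24 = 967680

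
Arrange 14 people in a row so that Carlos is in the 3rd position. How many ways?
Fix one position: (14-1)! = 6227020800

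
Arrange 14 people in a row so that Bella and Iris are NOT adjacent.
Total - adjacent = 14! - (14-1)!×2 = 87178291200 - 12454041600 = 74724249600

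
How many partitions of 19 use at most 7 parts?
By conjugation, equals partitions of 19 into parts ≤ 7. Let r_j(i) = number of partitions of i into parts ≤ j, for i = 0..19. r_1(i) = 1 for all i; r_j(i) = r_{j-1}(i) + r_j(i-j). Rows j = 2..7: ≤2: 1 1 2 2 3 3 4 4 5 5 6 6 7 7 8 8 9 9 10 10; ≤3: 1 1 2 3 4 5 7 8 10 12 14 16 19 21 24 27 30 33 37 40; ≤4: 1 1 2 3 5 6 9 11 15 18 23 27 34 39 47 54 64 72 84 94; ≤5: 1 1 2 3 5 7 10 13 18 23 30 37 47 57 70 84 101 119 141 164; ≤6: 1 1 2 3 5 7 11 14 20 26 35 44 58 71 90 110 136 163 199 235; ≤7: 1 1 2 3 5 7 11 15 21 28 38 49 65 82 105 131 164 201 248 300. r_7(19) = 300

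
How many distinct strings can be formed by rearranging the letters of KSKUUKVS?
8! / (2! × 1! × 3! × 2!) = 1680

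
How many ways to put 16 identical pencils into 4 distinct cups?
C(16+4-1, 4-1) = C(19, 3) = 969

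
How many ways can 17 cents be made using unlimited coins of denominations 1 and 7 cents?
Coefficient of x^17 in 1/(1-x^1) · 1/(1-x^7). Use j coins of 7 for j = 0..⌊17/7⌋ = 2, the rest in 1s: 2 + 1 = 3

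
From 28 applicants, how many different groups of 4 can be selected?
C(28,4) = 28!/(4!×24!) = 20475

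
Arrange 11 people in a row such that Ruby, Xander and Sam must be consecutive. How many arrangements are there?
Treat the 3 as one block: (11-3+1)! × 3! = 362880 × 6 = 2177280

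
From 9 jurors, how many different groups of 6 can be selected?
C(9,6) = 9!/(6!×3!) = 84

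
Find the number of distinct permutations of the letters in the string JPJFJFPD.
8! / (2! × 1! × 2! × 3!) = 1680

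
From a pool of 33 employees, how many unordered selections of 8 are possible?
C(33,8) = 33!/(8!×25!) = 13884156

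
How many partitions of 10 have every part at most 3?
Let r_j(i) = number of partitions of i into parts ≤ j, for i = 0..10. r_1(i) = 1 for all i; r_j(i) = r_{j-1}(i) + r_j(i-j). Rows j = 2..3: ≤2: 1 1 2 2 3 3 4 4 5 5 6; ≤3: 1 1 2 3 4 5 7 8 10 12 14. r_3(10) = 14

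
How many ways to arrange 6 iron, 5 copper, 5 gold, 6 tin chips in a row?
22! / (6! × 5! × 5! × 6!) = 150570227808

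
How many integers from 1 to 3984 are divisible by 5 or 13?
⌊3984/5⌋ + ⌊3984/13⌋ - ⌊3984/65⌋ = 796 + 306 - 61 = 1041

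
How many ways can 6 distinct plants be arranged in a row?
6! = 720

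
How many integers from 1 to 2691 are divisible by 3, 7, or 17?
⌊2691/3⌋+⌊2691/7⌋+⌊2691/17⌋ - ⌊2691/21⌋-⌊2691/51⌋-⌊2691/119⌋ + ⌊2691/357⌋ = 897+384+158 - 128-52-22 + 7 = 1244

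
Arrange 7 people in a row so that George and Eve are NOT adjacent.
Total - adjacent = 7! - (7-1)!×2 = 5040 - 1440 = 3600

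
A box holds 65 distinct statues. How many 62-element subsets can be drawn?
C(65,62) = 65!/(62!×3!) = 43680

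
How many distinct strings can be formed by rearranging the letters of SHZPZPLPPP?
10! / (2! × 1! × 1! × 5! × 1!) = 15120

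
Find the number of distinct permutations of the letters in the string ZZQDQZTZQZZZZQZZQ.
17! / (1! × 10! × 5! × 1!) = 816816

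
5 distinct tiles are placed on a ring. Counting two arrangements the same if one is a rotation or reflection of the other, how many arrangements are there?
(5-1)!/2 = 24/2 = 12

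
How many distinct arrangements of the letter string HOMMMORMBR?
10! / (2! × 1! × 2! × 4! × 1!) = 37800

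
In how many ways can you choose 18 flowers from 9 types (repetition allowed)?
C(18+9-1, 9-1) = C(26, 8) = 1562275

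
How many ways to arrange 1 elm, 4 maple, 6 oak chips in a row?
11! / (1! × 4! × 6!) = 2310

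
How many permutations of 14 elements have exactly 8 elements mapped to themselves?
Choose the 8 fixed points C(14,8) = 3003, derange the rest: !6 = Σ_{j=0}^{6} (-1)^j·6!/j! = 720 - 720 + 360 - 120 + 30 - 6 + 1 = 265. Product = 3003 × 265 = 795795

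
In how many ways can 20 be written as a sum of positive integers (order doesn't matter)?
Pentagonal recurrence p(n) = p(n-1) + p(n-2) - p(n-5) - p(n-7) + p(n-12) + p(n-15) - ... gives p(0..19) = 1, 1, 2, 3, 5, 7, 11, 15, 22, 30, 42, 56, 77, 101, 135, 176, 231, 297, 385, 490. p(20) = p(19) + p(18) - p(15) - p(13) + p(8) + p(5) = 490 + 385 - 176 - 101 + 22 + 7 = 627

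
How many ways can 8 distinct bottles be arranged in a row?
8! = 40320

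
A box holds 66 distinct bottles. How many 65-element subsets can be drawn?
C(66,65) = 66!/(65!×1!) = 66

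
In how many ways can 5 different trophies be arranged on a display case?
5! = 120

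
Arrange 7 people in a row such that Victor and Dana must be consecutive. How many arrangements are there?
Treat the 2 as one block: (7-2+1)! × 2! = 720 × 2 = 1440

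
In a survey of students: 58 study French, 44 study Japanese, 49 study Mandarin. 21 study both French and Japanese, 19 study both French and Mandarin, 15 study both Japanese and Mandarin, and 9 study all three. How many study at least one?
|A∪B∪C| = 58+44+49-21-19-15+9 = 105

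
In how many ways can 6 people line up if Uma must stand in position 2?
Fix one position: (6-1)! = 120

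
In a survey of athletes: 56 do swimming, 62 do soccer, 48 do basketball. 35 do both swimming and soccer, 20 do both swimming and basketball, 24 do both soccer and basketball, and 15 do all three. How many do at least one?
|A∪B∪C| = 56+62+48-35-20-24+15 = 102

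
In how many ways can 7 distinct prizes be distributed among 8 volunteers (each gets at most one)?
P(8,7) = 8!/(8-7)! = 40320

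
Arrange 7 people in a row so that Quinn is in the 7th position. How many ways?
Fix one position: (7-1)! = 720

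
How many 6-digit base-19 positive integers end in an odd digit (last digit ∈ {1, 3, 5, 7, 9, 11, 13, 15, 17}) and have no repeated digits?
Last∈{1,3,5,7,9,11,13,15,17}. Last=0: 0. Last nonzero: 9×17×P(17,4) = 8739360. Total = 8739360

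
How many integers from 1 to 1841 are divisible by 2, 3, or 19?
⌊1841/2⌋+⌊1841/3⌋+⌊1841/19⌋ - ⌊1841/6⌋-⌊1841/38⌋-⌊1841/57⌋ + ⌊1841/114⌋ = 920+613+96 - 306-48-32 + 16 = 1259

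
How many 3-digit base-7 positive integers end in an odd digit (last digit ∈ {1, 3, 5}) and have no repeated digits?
Last∈{1,3,5}. Last=0: 0. Last nonzero: 3×5×P(5,1) = 75. Total = 75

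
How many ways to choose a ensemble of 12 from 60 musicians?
C(60,12) = 60!/(12!×48!) = 1399358844975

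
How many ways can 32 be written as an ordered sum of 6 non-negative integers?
C(32+6-1, 6-1) = C(37, 5) = 435897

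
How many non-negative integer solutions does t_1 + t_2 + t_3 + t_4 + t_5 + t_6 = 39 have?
C(39+6-1, 6-1) = C(44, 5) = 1086008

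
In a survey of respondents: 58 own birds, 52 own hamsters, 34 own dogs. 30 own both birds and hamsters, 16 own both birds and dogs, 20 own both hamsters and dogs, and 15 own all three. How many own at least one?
|A∪B∪C| = 58+52+34-30-16-20+15 = 93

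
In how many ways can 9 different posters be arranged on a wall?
9! = 362880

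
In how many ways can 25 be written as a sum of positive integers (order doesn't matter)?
Pentagonal recurrence p(n) = p(n-1) + p(n-2) - p(n-5) - p(n-7) + p(n-12) + p(n-15) - ... gives p(0..24) = 1, 1, 2, 3, 5, 7, 11, 15, 22, 30, 42, 56, 77, 101, 135, 176, 231, 297, 385, 490, 627, 792, 1002, 1255, 1575. p(25) = p(24) + p(23) - p(20) - p(18) + p(13) + p(10) - p(3) = 1575 + 1255 - 627 - 385 + 101 + 42 - 3 = 1958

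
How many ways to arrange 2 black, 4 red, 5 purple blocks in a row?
11! / (2! × 4! × 5!) = 6930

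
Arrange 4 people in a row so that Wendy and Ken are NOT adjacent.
Total - adjacent = 4! - (4-1)!×2 = 24 - 12 = 12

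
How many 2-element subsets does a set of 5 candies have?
C(5,2) = 5!/(2!×3!) = 10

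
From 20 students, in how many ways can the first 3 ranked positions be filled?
P(20,3) = 20!/(20-3)! = 6840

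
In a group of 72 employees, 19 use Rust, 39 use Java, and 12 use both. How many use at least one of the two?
|A∪B| = |A| + |B| - |A∩B| = 19 + 39 - 12 = 46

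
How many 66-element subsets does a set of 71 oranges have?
C(71,66) = 71!/(66!×5!) = 13019909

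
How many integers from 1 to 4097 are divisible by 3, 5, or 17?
⌊4097/3⌋+⌊4097/5⌋+⌊4097/17⌋ - ⌊4097/15⌋-⌊4097/51⌋-⌊4097/85⌋ + ⌊4097/255⌋ = 1365+819+241 - 273-80-48 + 16 = 2040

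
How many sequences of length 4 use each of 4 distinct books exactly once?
4! = 24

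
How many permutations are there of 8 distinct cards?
8! = 40320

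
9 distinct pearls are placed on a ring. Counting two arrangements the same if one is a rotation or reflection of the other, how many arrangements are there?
(9-1)!/2 = 40320/2 = 20160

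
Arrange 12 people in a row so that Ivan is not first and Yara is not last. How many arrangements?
By inclusion-exclusion: 12! - 2×(12-1)! + (12-2)! = 479001600 - 79833600 + 3628800 = 402796800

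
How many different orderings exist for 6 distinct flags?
6! = 720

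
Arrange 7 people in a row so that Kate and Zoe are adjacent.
Treat as block: (7-1)! × 2! = 720 × 2 = 1440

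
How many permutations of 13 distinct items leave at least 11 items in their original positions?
Exactly j fixed points: C(13,j)·!(13-j); sum over j ≥ 11 (derangement numbers via !m = (m-1)·(!(m-1) + !(m-2)): !0..!2 = 1, 0, 1). Σ_{j=11}^{13} C(13,j)·!(13-j) = C(13,11)·!2 + C(13,12)·!1 + C(13,13)·!0 = 78·1 + 13·0 + 1·1 = 79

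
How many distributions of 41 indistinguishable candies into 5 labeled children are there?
C(41+5-1, 5-1) = C(45, 4) = 148995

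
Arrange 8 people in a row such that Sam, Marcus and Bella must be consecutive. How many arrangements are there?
Treat the 3 as one block: (8-3+1)! × 3! = 720 × 6 = 4320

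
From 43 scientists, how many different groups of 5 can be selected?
C(43,5) = 43!/(5!×38!) = 962598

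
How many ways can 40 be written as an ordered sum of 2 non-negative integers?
C(40+2-1, 2-1) = C(41, 1) = 41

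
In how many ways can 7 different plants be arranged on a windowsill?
7! = 5040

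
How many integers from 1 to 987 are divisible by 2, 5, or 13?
⌊987/2⌋+⌊987/5⌋+⌊987/13⌋ - ⌊987/10⌋-⌊987/26⌋-⌊987/65⌋ + ⌊987/130⌋ = 493+197+75 - 98-37-15 + 7 = 622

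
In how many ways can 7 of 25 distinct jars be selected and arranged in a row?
P(25,7) = 25!/(25-7)! = 2422728000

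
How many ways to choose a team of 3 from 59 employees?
C(59,3) = 59!/(3!×56!) = 32509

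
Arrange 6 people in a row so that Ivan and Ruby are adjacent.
Treat as block: (6-1)! × 2! = 120 × 2 = 240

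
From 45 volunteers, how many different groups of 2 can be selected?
C(45,2) = 45!/(2!×43!) = 990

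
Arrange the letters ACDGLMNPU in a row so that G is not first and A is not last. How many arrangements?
By inclusion-exclusion: 9! - 2×(9-1)! + (9-2)! = 362880 - 80640 + 5040 = 287280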